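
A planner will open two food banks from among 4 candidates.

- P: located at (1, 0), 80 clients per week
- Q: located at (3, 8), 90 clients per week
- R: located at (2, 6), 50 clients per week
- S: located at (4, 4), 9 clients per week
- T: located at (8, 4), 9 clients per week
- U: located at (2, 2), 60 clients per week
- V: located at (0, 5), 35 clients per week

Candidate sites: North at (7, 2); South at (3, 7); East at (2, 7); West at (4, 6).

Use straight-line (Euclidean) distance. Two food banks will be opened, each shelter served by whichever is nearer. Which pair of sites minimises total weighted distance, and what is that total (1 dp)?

Evaluate every pair (each demand assigned to the nearer of the two):
  {North, East}: total = 1134.8
  {East, West}: total = 1139.5
  {North, South}: total = 1141.5
  {South, West}: total = 1150.1
  {South, East}: total = 1185.6
  {North, West}: total = 1258.0
Best pair: {North, East} with total 1134.8.

{North, East}, total 1134.8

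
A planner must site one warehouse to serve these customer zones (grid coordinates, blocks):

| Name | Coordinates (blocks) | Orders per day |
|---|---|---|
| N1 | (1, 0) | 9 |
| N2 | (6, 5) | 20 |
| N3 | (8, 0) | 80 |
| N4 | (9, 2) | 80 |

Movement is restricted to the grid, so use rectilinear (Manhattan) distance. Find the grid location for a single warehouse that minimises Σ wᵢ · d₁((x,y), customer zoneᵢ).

(8, 2)

Manhattan distance separates: Σwᵢ(|x−xᵢ|+|y−yᵢ|) = Σwᵢ|x−xᵢ| + Σwᵢ|y−yᵢ|, so x and y are optimised independently as 1-D weighted medians.
Total weight W = 189; half = 94.5.
x-coordinate, sorted with cumulative weight:
  x=1 (N1, w=9) cum 9
  x=6 (N2, w=20) cum 29
  x=8 (N3, w=80) cum 109  ← median
  x=9 (N4, w=80) cum 189
⇒ x* = 8
y-coordinate, sorted with cumulative weight:
  y=0 (N1, w=9) cum 9
  y=0 (N3, w=80) cum 89
  y=2 (N4, w=80) cum 169  ← median
  y=5 (N2, w=20) cum 189
⇒ y* = 2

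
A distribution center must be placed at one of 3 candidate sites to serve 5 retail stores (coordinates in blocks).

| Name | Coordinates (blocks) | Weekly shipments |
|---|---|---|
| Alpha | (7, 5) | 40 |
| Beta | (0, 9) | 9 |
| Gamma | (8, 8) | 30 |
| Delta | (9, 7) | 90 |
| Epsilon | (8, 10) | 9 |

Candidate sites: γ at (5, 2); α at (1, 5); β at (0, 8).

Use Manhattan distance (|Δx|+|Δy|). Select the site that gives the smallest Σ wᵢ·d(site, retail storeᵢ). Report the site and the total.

γ, total 1487 blocks

Total weighted distance at each candidate:
  γ (5, 2): total = 1487
  α (1, 5): total = 1593
  β (0, 8): total = 1639
Minimum is at γ with total 1487 blocks.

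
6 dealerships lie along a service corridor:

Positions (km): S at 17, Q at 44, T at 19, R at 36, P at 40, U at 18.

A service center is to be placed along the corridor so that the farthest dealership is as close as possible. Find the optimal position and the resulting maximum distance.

The 1-center on a line is the midpoint of the two extreme points: leftmost at 17, rightmost at 44.
Optimal location = (17 + 44)/2 = 30.5; maximum distance = (44 − 17)/2 = 13.5.

location 30.5, max distance 13.5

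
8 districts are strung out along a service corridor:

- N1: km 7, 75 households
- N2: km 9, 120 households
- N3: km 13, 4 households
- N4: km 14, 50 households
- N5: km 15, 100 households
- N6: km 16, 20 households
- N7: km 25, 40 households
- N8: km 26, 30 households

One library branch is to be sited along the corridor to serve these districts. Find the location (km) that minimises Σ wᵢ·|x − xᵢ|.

For a sum of weighted absolute distances on a line, the optimum is the weighted median (not the mean). Total weight W = 439; half-weight = 219.5.
Sort by position and accumulate weight:
  km 7 (N1, w=75) → cum 75
  km 9 (N2, w=120) → cum 195
  km 13 (N3, w=4) → cum 199
  km 14 (N4, w=50) → cum 249  ≥ 219.5 → median here
  km 15 (N5, w=100) → cum 349
  km 16 (N6, w=20) → cum 369
  km 25 (N7, w=40) → cum 409
  km 26 (N8, w=30) → cum 439
Optimal location: km 14.

x = 14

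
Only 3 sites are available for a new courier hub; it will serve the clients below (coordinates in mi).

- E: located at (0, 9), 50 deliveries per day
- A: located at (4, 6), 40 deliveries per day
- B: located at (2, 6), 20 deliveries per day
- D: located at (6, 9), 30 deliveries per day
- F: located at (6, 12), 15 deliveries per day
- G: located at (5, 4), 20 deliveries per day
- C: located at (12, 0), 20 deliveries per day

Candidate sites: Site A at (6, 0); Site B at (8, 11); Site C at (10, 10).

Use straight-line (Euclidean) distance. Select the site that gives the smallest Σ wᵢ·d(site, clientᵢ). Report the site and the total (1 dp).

Site B, total 1329.4 mi

Total weighted distance at each candidate:
  Site A (6, 0): total = 1590.5
  Site B (8, 11): total = 1329.4
  Site C (10, 10): total = 1520.8
Minimum is at Site B with total 1329.4 mi.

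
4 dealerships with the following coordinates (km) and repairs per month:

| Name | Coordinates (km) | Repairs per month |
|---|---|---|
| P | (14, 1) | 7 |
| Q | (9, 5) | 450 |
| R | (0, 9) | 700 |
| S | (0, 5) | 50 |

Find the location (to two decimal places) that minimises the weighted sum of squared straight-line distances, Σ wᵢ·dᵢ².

(3.44, 7.30)

The minimiser of Σwᵢ‖p−pᵢ‖² is the weighted centroid p* = (Σwᵢpᵢ)/(Σwᵢ).
Σwᵢ = 1207.
Σwᵢxᵢ = 7·14 + 450·9 + 700·0 + 50·0 = 4148.
Σwᵢyᵢ = 7·1 + 450·5 + 700·9 + 50·5 = 8807.
x* = 4148/1207 = 3.44, y* = 8807/1207 = 7.30.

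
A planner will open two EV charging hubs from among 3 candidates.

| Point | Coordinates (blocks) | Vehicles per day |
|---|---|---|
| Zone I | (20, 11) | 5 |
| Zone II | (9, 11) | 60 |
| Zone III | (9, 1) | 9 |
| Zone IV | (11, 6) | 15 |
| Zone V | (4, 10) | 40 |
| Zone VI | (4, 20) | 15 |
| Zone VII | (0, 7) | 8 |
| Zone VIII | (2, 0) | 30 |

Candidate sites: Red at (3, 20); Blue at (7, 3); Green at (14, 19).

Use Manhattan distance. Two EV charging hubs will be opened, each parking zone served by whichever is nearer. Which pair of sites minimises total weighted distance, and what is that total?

Evaluate every pair (each demand assigned to the nearer of the two):
  {Red, Blue}: total = 1589
  {Blue, Green}: total = 1704
  {Red, Green}: total = 2510
Best pair: {Red, Blue} with total 1589.

{Red, Blue}, total 1589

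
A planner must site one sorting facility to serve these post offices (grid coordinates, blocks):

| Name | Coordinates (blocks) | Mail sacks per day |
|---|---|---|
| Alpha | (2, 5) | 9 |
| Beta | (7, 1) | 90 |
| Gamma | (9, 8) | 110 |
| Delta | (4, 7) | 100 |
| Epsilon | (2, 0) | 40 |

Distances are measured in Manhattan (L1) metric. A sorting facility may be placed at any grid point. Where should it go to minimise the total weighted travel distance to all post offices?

Manhattan distance separates: Σwᵢ(|x−xᵢ|+|y−yᵢ|) = Σwᵢ|x−xᵢ| + Σwᵢ|y−yᵢ|, so x and y are optimised independently as 1-D weighted medians.
Total weight W = 349; half = 174.5.
x-coordinate, sorted with cumulative weight:
  x=2 (Alpha, w=9) cum 9
  x=2 (Epsilon, w=40) cum 49
  x=4 (Delta, w=100) cum 149
  x=7 (Beta, w=90) cum 239  ← median
  x=9 (Gamma, w=110) cum 349
⇒ x* = 7
y-coordinate, sorted with cumulative weight:
  y=0 (Epsilon, w=40) cum 40
  y=1 (Beta, w=90) cum 130
  y=5 (Alpha, w=9) cum 139
  y=7 (Delta, w=100) cum 239  ← median
  y=8 (Gamma, w=110) cum 349
⇒ y* = 7

(7, 7)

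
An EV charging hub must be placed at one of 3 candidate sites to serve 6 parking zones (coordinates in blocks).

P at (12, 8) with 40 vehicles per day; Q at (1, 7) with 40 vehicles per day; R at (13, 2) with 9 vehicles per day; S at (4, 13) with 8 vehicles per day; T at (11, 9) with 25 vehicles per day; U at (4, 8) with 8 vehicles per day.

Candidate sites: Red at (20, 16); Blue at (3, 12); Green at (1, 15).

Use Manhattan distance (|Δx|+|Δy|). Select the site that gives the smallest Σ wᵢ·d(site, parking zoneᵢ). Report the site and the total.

Total weighted distance at each candidate:
  Red (20, 16): total = 2693
  Blue (3, 12): total = 1311
  Green (1, 15): total = 1785
Minimum is at Blue with total 1311 blocks.

Blue, total 1311 blocks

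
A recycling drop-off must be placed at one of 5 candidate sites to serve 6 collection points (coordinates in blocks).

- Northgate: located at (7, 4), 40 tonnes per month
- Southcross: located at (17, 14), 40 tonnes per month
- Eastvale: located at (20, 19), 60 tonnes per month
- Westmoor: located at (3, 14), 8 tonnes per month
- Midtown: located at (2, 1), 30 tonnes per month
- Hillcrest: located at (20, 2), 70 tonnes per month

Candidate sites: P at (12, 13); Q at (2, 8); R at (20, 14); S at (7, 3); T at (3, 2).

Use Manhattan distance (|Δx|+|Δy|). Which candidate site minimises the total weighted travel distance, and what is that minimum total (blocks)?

R, total 3246 blocks

Total weighted distance at each candidate:
  P (12, 13): total = 3710
  Q (2, 8): total = 4886
  R (20, 14): total = 3246
  S (7, 3): total = 3930
  T (3, 2): total = 4666
Minimum is at R with total 3246 blocks.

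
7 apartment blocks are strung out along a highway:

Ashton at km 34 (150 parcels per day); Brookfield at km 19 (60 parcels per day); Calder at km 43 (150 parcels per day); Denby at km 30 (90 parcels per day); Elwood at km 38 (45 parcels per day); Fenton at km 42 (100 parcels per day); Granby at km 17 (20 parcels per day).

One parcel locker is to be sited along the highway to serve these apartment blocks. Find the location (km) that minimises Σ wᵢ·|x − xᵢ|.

For a sum of weighted absolute distances on a line, the optimum is the weighted median (not the mean). Total weight W = 615; half-weight = 307.5.
Sort by position and accumulate weight:
  km 17 (Granby, w=20) → cum 20
  km 19 (Brookfield, w=60) → cum 80
  km 30 (Denby, w=90) → cum 170
  km 34 (Ashton, w=150) → cum 320  ≥ 307.5 → median here
  km 38 (Elwood, w=45) → cum 365
  km 42 (Fenton, w=100) → cum 465
  km 43 (Calder, w=150) → cum 615
Optimal location: km 34.

x = 34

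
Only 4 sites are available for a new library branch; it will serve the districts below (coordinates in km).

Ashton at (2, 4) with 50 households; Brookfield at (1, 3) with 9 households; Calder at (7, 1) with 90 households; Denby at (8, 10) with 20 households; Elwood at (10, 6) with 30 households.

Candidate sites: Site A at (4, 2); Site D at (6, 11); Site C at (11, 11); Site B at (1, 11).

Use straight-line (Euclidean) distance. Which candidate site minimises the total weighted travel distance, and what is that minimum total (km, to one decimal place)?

Total weighted distance at each candidate:
  Site A (4, 2): total = 849.7
  Site D (6, 11): total = 1629.3
  Site C (11, 11): total = 1870.9
  Site B (1, 11): total = 1925.4
Minimum is at Site A with total 849.7 km.

Site A, total 849.7 km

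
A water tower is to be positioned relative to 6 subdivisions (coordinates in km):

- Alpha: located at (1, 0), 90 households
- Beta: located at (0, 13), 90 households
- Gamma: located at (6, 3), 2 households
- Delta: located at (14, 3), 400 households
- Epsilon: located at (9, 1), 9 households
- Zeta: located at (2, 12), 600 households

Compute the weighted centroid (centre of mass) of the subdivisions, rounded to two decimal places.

(5.86, 8.05)

The minimiser of Σwᵢ‖p−pᵢ‖² is the weighted centroid p* = (Σwᵢpᵢ)/(Σwᵢ).
Σwᵢ = 1191.
Σwᵢxᵢ = 90·1 + 90·0 + 2·6 + 400·14 + 9·9 + 600·2 = 6983.
Σwᵢyᵢ = 90·0 + 90·13 + 2·3 + 400·3 + 9·1 + 600·12 = 9585.
x* = 6983/1191 = 5.86, y* = 9585/1191 = 8.05.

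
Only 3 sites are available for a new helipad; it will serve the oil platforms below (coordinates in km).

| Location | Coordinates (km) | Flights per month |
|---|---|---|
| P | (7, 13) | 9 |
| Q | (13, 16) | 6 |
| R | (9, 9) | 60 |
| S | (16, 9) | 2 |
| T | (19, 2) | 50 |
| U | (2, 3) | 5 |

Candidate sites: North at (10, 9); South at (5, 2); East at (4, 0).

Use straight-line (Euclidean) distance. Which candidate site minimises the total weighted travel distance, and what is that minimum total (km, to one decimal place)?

Total weighted distance at each candidate:
  North (10, 9): total = 782.8
  South (5, 2): total = 1423.0
  East (4, 0): total = 1652.6
Minimum is at North with total 782.8 km.

North, total 782.8 km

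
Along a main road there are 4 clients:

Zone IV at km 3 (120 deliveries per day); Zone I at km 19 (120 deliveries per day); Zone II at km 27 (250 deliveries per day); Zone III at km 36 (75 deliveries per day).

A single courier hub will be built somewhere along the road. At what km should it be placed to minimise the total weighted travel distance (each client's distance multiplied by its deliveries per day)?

For a sum of weighted absolute distances on a line, the optimum is the weighted median (not the mean). Total weight W = 565; half-weight = 282.5.
Sort by position and accumulate weight:
  km 3 (Zone IV, w=120) → cum 120
  km 19 (Zone I, w=120) → cum 240
  km 27 (Zone II, w=250) → cum 490  ≥ 282.5 → median here
  km 36 (Zone III, w=75) → cum 565
Optimal location: km 27.

x = 27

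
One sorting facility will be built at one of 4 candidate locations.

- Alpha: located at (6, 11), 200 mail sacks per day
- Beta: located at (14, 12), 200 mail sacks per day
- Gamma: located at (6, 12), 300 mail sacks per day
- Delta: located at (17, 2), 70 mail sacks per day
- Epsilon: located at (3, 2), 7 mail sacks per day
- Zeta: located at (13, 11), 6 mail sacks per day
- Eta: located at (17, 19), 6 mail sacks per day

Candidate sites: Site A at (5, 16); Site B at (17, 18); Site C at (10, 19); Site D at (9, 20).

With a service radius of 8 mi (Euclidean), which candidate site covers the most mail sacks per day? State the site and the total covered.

Site A, covering 500

Coverage radius r = 8 mi; a point is covered iff (Δx)²+(Δy)² ≤ 8² = 64.
  Site A (5, 16): covers {Alpha, Gamma} → 500
  Site B (17, 18): covers {Beta, Eta} → 206
  Site C (10, 19): covers {Eta} → 6
  Site D (9, 20): covers {none} → 0
Maximum coverage at Site A: 500 mail sacks per day.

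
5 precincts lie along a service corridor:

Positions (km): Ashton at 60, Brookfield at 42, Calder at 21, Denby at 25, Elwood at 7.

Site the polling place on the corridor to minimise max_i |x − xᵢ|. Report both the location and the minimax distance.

location 33.5, max distance 26.5

The 1-center on a line is the midpoint of the two extreme points: leftmost at 7, rightmost at 60.
Optimal location = (7 + 60)/2 = 33.5; maximum distance = (60 − 7)/2 = 26.5.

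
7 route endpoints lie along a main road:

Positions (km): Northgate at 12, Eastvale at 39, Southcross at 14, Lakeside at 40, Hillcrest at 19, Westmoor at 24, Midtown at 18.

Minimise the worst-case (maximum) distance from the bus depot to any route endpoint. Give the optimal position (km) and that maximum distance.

The 1-center on a line is the midpoint of the two extreme points: leftmost at 12, rightmost at 40.
Optimal location = (12 + 40)/2 = 26; maximum distance = (40 − 12)/2 = 14.

location 26, max distance 14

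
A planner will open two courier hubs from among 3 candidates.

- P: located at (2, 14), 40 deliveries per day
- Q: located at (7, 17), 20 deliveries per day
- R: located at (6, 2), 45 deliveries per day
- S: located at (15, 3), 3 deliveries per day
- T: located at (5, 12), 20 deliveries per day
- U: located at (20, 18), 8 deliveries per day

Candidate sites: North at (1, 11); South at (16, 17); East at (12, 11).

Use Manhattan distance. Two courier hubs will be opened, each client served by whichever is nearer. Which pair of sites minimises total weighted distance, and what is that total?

{North, South}, total 1155

Evaluate every pair (each demand assigned to the nearer of the two):
  {North, South}: total = 1155
  {North, East}: total = 1263
  {South, East}: total = 1608
Best pair: {North, South} with total 1155.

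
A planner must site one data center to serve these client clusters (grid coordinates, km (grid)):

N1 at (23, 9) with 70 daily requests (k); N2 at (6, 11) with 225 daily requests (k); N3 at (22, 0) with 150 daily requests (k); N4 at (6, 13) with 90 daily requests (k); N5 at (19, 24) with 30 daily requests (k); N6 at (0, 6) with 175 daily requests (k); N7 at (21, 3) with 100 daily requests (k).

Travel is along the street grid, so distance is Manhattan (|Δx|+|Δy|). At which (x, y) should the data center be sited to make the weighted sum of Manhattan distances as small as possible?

(6, 6)

Manhattan distance separates: Σwᵢ(|x−xᵢ|+|y−yᵢ|) = Σwᵢ|x−xᵢ| + Σwᵢ|y−yᵢ|, so x and y are optimised independently as 1-D weighted medians.
Total weight W = 840; half = 420.
x-coordinate, sorted with cumulative weight:
  x=0 (N6, w=175) cum 175
  x=6 (N2, w=225) cum 400
  x=6 (N4, w=90) cum 490  ← median
  x=19 (N5, w=30) cum 520
  x=21 (N7, w=100) cum 620
  x=22 (N3, w=150) cum 770
  x=23 (N1, w=70) cum 840
⇒ x* = 6
y-coordinate, sorted with cumulative weight:
  y=0 (N3, w=150) cum 150
  y=3 (N7, w=100) cum 250
  y=6 (N6, w=175) cum 425  ← median
  y=9 (N1, w=70) cum 495
  y=11 (N2, w=225) cum 720
  y=13 (N4, w=90) cum 810
  y=24 (N5, w=30) cum 840
⇒ y* = 6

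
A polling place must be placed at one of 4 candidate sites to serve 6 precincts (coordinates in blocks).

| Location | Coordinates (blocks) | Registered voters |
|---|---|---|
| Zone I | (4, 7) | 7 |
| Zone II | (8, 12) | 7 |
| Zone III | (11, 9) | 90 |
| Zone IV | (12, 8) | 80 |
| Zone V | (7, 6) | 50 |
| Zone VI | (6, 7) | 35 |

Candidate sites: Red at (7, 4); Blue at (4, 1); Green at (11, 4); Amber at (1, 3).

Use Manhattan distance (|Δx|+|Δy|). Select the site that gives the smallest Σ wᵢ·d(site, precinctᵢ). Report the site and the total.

Total weighted distance at each candidate:
  Red (7, 4): total = 1875
  Blue (4, 1): total = 3377
  Green (11, 4): total = 1577
  Amber (1, 3): total = 3646
Minimum is at Green with total 1577 blocks.

Green, total 1577 blocks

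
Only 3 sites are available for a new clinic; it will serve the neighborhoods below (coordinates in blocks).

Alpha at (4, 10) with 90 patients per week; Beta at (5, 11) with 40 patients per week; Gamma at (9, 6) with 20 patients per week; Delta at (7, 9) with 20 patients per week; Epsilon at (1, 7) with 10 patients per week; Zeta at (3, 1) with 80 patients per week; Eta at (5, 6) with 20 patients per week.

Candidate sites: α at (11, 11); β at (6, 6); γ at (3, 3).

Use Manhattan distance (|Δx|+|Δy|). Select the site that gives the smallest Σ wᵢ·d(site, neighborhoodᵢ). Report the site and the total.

Total weighted distance at each candidate:
  α (11, 11): total = 3020
  β (6, 6): total = 1640
  γ (3, 3): total = 1820
Minimum is at β with total 1640 blocks.

β, total 1640 blocks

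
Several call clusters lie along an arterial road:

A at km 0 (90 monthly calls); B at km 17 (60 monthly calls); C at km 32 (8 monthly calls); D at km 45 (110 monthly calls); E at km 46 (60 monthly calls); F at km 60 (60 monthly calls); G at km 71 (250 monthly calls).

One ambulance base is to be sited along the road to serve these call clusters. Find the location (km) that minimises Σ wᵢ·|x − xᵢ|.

For a sum of weighted absolute distances on a line, the optimum is the weighted median (not the mean). Total weight W = 638; half-weight = 319.
Sort by position and accumulate weight:
  km 0 (A, w=90) → cum 90
  km 17 (B, w=60) → cum 150
  km 32 (C, w=8) → cum 158
  km 45 (D, w=110) → cum 268
  km 46 (E, w=60) → cum 328  ≥ 319 → median here
  km 60 (F, w=60) → cum 388
  km 71 (G, w=250) → cum 638
Optimal location: km 46.

x = 46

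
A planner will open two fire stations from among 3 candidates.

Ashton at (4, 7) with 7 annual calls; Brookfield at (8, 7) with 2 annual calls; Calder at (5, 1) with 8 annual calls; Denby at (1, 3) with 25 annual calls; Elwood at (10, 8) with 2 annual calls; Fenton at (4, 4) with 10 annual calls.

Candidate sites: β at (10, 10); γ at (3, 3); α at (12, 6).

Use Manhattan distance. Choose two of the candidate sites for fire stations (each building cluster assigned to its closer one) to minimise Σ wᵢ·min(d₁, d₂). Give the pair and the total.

{β, γ}, total 151

Evaluate every pair (each demand assigned to the nearer of the two):
  {β, γ}: total = 151
  {γ, α}: total = 155
  {β, α}: total = 623
Best pair: {β, γ} with total 151.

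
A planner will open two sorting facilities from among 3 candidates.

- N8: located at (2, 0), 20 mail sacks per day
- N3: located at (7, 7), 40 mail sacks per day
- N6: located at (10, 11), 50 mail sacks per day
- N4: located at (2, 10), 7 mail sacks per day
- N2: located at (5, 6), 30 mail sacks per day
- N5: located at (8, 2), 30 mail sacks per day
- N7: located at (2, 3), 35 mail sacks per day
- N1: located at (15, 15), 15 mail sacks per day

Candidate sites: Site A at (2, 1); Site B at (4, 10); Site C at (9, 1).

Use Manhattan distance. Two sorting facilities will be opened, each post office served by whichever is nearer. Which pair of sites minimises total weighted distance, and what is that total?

Evaluate every pair (each demand assigned to the nearer of the two):
  {Site A, Site B}: total = 1294
  {Site B, Site C}: total = 1529
  {Site A, Site C}: total = 1623
Best pair: {Site A, Site B} with total 1294.

{Site A, Site B}, total 1294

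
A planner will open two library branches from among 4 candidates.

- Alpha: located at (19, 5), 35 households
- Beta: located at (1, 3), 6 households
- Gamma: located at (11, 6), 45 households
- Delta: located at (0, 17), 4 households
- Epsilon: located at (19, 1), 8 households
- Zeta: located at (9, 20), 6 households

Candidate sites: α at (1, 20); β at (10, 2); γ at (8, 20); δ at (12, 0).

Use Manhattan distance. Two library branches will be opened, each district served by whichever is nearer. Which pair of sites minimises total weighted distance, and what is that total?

{β, γ}, total 835

Evaluate every pair (each demand assigned to the nearer of the two):
  {β, γ}: total = 835
  {α, β}: total = 849
  {γ, δ}: total = 933
  {α, δ}: total = 947
  {β, δ}: total = 983
  {α, γ}: total = 2039
Best pair: {β, γ} with total 835.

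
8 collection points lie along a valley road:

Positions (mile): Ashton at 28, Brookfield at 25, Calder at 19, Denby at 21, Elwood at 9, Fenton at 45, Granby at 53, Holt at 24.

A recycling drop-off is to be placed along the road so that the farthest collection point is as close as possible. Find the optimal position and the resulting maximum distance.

location 31, max distance 22

The 1-center on a line is the midpoint of the two extreme points: leftmost at 9, rightmost at 53.
Optimal location = (9 + 53)/2 = 31; maximum distance = (53 − 9)/2 = 22.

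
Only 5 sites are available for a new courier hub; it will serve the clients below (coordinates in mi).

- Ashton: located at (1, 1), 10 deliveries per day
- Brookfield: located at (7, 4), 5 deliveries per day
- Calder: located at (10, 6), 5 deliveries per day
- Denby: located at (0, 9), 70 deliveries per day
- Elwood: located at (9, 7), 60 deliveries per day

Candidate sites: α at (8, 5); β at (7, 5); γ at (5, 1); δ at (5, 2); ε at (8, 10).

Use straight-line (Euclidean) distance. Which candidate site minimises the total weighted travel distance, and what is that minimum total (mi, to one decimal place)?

β, total 827.0 mi

Total weighted distance at each candidate:
  α (8, 5): total = 859.1
  β (7, 5): total = 827.0
  γ (5, 1): total = 1186.4
  δ (5, 2): total = 1073.7
  ε (8, 10): total = 920.9
Minimum is at β with total 827.0 mi.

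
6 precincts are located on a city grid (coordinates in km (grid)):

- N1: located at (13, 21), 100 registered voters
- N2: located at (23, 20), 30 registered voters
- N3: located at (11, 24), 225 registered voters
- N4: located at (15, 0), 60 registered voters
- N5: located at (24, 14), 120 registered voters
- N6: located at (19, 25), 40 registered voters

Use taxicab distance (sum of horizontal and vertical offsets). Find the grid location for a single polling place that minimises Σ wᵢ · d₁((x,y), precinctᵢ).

Manhattan distance separates: Σwᵢ(|x−xᵢ|+|y−yᵢ|) = Σwᵢ|x−xᵢ| + Σwᵢ|y−yᵢ|, so x and y are optimised independently as 1-D weighted medians.
Total weight W = 575; half = 287.5.
x-coordinate, sorted with cumulative weight:
  x=11 (N3, w=225) cum 225
  x=13 (N1, w=100) cum 325  ← median
  x=15 (N4, w=60) cum 385
  x=19 (N6, w=40) cum 425
  x=23 (N2, w=30) cum 455
  x=24 (N5, w=120) cum 575
⇒ x* = 13
y-coordinate, sorted with cumulative weight:
  y=0 (N4, w=60) cum 60
  y=14 (N5, w=120) cum 180
  y=20 (N2, w=30) cum 210
  y=21 (N1, w=100) cum 310  ← median
  y=24 (N3, w=225) cum 535
  y=25 (N6, w=40) cum 575
⇒ y* = 21

(13, 21)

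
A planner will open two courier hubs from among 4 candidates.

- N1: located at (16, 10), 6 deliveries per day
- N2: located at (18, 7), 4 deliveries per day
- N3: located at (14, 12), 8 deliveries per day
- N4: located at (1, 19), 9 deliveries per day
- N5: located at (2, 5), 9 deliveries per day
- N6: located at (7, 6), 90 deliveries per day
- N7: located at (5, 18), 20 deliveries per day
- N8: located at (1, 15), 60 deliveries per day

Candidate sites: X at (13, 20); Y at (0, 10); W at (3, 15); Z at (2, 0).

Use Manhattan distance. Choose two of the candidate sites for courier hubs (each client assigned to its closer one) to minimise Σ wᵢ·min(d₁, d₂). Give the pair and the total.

Evaluate every pair (each demand assigned to the nearer of the two):
  {Y, W}: total = 1619
  {W, Z}: total = 1621
  {X, W}: total = 1765
  {X, Y}: total = 1925
  {Y, Z}: total = 2053
  {X, Z}: total = 2534
Best pair: {Y, W} with total 1619.

{Y, W}, total 1619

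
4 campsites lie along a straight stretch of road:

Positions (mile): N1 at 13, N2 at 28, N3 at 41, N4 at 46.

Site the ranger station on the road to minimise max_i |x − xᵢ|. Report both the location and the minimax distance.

The 1-center on a line is the midpoint of the two extreme points: leftmost at 13, rightmost at 46.
Optimal location = (13 + 46)/2 = 29.5; maximum distance = (46 − 13)/2 = 16.5.

location 29.5, max distance 16.5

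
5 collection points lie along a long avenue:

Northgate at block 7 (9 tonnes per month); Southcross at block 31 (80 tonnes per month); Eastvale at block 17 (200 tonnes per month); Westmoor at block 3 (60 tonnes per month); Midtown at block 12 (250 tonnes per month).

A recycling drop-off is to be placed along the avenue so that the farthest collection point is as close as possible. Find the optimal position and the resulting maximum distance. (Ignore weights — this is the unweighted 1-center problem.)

location 17, max distance 14

The 1-center on a line is the midpoint of the two extreme points: leftmost at 3, rightmost at 31.
Optimal location = (3 + 31)/2 = 17; maximum distance = (31 − 3)/2 = 14.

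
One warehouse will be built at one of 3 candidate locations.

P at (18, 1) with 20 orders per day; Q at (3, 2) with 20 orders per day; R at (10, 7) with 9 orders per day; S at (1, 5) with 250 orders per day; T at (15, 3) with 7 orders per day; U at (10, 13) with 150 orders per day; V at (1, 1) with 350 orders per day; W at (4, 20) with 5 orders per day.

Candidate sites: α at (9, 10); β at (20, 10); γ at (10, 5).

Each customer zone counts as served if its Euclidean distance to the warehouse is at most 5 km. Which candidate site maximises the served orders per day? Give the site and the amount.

Coverage radius r = 5 km; a point is covered iff (Δx)²+(Δy)² ≤ 5² = 25.
  α (9, 10): covers {R, U} → 159
  β (20, 10): covers {none} → 0
  γ (10, 5): covers {R} → 9
Maximum coverage at α: 159 orders per day.

α, covering 159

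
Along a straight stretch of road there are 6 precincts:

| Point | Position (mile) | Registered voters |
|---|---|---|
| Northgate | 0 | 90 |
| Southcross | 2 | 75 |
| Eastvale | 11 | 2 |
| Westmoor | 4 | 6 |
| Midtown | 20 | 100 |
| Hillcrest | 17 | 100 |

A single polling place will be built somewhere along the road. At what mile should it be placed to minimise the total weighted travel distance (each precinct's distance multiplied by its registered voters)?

x = 17

For a sum of weighted absolute distances on a line, the optimum is the weighted median (not the mean). Total weight W = 373; half-weight = 186.5.
Sort by position and accumulate weight:
  mile 0 (Northgate, w=90) → cum 90
  mile 2 (Southcross, w=75) → cum 165
  mile 4 (Westmoor, w=6) → cum 171
  mile 11 (Eastvale, w=2) → cum 173
  mile 17 (Hillcrest, w=100) → cum 273  ≥ 186.5 → median here
  mile 20 (Midtown, w=100) → cum 373
Optimal location: mile 17.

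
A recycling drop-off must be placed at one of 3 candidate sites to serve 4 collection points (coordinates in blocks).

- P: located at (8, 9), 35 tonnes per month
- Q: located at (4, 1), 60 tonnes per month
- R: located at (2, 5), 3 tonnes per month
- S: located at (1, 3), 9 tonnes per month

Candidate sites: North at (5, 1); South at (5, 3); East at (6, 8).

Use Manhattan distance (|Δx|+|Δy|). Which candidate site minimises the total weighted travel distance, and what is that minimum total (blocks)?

North, total 520 blocks

Total weighted distance at each candidate:
  North (5, 1): total = 520
  South (5, 3): total = 546
  East (6, 8): total = 756
Minimum is at North with total 520 blocks.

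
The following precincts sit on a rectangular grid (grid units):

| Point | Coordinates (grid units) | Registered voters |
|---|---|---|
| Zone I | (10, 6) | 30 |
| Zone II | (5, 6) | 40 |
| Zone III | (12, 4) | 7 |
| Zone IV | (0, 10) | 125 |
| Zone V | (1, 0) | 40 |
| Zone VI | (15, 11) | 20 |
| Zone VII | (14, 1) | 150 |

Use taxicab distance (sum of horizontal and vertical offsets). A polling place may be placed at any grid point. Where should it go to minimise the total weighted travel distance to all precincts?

(10, 6)

Manhattan distance separates: Σwᵢ(|x−xᵢ|+|y−yᵢ|) = Σwᵢ|x−xᵢ| + Σwᵢ|y−yᵢ|, so x and y are optimised independently as 1-D weighted medians.
Total weight W = 412; half = 206.
x-coordinate, sorted with cumulative weight:
  x=0 (Zone IV, w=125) cum 125
  x=1 (Zone V, w=40) cum 165
  x=5 (Zone II, w=40) cum 205
  x=10 (Zone I, w=30) cum 235  ← median
  x=12 (Zone III, w=7) cum 242
  x=14 (Zone VII, w=150) cum 392
  x=15 (Zone VI, w=20) cum 412
⇒ x* = 10
y-coordinate, sorted with cumulative weight:
  y=0 (Zone V, w=40) cum 40
  y=1 (Zone VII, w=150) cum 190
  y=4 (Zone III, w=7) cum 197
  y=6 (Zone I, w=30) cum 227  ← median
  y=6 (Zone II, w=40) cum 267
  y=10 (Zone IV, w=125) cum 392
  y=11 (Zone VI, w=20) cum 412
⇒ y* = 6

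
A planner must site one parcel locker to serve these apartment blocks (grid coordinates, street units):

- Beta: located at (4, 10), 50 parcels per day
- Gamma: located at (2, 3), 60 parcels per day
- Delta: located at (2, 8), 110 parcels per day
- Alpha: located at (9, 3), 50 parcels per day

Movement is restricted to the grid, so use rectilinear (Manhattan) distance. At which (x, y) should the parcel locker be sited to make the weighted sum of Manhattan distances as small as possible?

Manhattan distance separates: Σwᵢ(|x−xᵢ|+|y−yᵢ|) = Σwᵢ|x−xᵢ| + Σwᵢ|y−yᵢ|, so x and y are optimised independently as 1-D weighted medians.
Total weight W = 270; half = 135.
x-coordinate, sorted with cumulative weight:
  x=2 (Gamma, w=60) cum 60
  x=2 (Delta, w=110) cum 170  ← median
  x=4 (Beta, w=50) cum 220
  x=9 (Alpha, w=50) cum 270
⇒ x* = 2
y-coordinate, sorted with cumulative weight:
  y=3 (Gamma, w=60) cum 60
  y=3 (Alpha, w=50) cum 110
  y=8 (Delta, w=110) cum 220  ← median
  y=10 (Beta, w=50) cum 270
⇒ y* = 8

(2, 8)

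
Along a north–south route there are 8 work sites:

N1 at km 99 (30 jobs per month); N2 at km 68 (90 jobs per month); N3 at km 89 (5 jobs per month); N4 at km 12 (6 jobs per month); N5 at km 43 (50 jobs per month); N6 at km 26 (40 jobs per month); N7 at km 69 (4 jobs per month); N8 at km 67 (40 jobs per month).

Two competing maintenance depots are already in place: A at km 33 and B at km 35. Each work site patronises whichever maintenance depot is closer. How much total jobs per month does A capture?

The indifferent point is the midpoint (33+35)/2 = 34; work sites left of it (closer to A at 33) go to A, those right go to B.
  N4 at 12 (w=6) → A
  N6 at 26 (w=40) → A
  N5 at 43 (w=50) → B
  N8 at 67 (w=40) → B
  N2 at 68 (w=90) → B
  N7 at 69 (w=4) → B
  N3 at 89 (w=5) → B
  N1 at 99 (w=30) → B
A captures 46; B captures 219.

46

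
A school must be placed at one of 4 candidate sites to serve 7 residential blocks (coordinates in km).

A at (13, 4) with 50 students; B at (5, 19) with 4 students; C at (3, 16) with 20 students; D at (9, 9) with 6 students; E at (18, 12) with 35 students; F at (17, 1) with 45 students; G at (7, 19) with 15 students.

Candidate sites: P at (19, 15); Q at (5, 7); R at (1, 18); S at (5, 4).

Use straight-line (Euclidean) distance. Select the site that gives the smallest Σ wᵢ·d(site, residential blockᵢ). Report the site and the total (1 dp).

Q, total 1960.1 km

Total weighted distance at each candidate:
  P (19, 15): total = 2012.1
  Q (5, 7): total = 1960.1
  R (1, 18): total = 2840.0
  S (5, 4): total = 2059.6
Minimum is at Q with total 1960.1 km.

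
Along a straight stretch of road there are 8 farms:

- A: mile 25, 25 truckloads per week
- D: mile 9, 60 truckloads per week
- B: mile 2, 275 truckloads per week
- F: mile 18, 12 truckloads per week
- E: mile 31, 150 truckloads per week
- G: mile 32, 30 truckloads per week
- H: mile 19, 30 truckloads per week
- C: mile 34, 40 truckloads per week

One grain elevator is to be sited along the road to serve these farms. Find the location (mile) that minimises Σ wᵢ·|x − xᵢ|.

For a sum of weighted absolute distances on a line, the optimum is the weighted median (not the mean). Total weight W = 622; half-weight = 311.
Sort by position and accumulate weight:
  mile 2 (B, w=275) → cum 275
  mile 9 (D, w=60) → cum 335  ≥ 311 → median here
  mile 18 (F, w=12) → cum 347
  mile 19 (H, w=30) → cum 377
  mile 25 (A, w=25) → cum 402
  mile 31 (E, w=150) → cum 552
  mile 32 (G, w=30) → cum 582
  mile 34 (C, w=40) → cum 622
Optimal location: mile 9.

x = 9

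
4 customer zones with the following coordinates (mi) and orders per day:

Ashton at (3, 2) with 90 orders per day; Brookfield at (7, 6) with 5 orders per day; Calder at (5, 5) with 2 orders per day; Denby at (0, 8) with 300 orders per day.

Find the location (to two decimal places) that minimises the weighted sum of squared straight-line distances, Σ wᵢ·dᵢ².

The minimiser of Σwᵢ‖p−pᵢ‖² is the weighted centroid p* = (Σwᵢpᵢ)/(Σwᵢ).
Σwᵢ = 397.
Σwᵢxᵢ = 90·3 + 5·7 + 2·5 + 300·0 = 315.
Σwᵢyᵢ = 90·2 + 5·6 + 2·5 + 300·8 = 2620.
x* = 315/397 = 0.79, y* = 2620/397 = 6.60.

(0.79, 6.60)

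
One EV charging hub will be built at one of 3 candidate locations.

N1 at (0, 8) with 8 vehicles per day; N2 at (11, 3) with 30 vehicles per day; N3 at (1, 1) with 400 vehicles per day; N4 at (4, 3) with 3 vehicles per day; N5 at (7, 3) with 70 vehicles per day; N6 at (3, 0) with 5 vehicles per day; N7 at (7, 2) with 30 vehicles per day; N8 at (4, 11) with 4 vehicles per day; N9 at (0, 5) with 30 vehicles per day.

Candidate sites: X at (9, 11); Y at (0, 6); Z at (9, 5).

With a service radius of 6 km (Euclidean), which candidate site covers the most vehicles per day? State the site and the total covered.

Y, covering 441

Coverage radius r = 6 km; a point is covered iff (Δx)²+(Δy)² ≤ 6² = 36.
  X (9, 11): covers {N8} → 4
  Y (0, 6): covers {N1, N3, N4, N9} → 441
  Z (9, 5): covers {N2, N4, N5, N7} → 133
Maximum coverage at Y: 441 vehicles per day.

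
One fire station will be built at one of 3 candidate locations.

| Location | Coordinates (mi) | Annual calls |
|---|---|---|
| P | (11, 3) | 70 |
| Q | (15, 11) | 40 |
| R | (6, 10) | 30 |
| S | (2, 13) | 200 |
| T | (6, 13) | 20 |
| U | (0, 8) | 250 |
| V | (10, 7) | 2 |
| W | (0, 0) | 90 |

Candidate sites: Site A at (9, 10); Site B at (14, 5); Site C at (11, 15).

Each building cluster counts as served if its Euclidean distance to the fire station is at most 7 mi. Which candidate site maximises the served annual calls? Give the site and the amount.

Site B, covering 112

Coverage radius r = 7 mi; a point is covered iff (Δx)²+(Δy)² ≤ 7² = 49.
  Site A (9, 10): covers {Q, R, T, V} → 92
  Site B (14, 5): covers {P, Q, V} → 112
  Site C (11, 15): covers {Q, T} → 60
Maximum coverage at Site B: 112 annual calls.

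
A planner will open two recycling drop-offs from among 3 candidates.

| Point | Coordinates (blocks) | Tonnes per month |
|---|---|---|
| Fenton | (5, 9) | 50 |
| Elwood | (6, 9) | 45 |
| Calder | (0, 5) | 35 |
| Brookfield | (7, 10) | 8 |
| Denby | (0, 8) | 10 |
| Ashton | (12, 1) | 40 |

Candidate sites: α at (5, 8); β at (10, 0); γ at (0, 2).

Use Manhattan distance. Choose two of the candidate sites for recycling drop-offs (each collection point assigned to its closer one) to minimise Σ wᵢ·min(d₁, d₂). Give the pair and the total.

{α, β}, total 622

Evaluate every pair (each demand assigned to the nearer of the two):
  {α, β}: total = 622
  {α, γ}: total = 847
  {β, γ}: total = 1574
Best pair: {α, β} with total 622.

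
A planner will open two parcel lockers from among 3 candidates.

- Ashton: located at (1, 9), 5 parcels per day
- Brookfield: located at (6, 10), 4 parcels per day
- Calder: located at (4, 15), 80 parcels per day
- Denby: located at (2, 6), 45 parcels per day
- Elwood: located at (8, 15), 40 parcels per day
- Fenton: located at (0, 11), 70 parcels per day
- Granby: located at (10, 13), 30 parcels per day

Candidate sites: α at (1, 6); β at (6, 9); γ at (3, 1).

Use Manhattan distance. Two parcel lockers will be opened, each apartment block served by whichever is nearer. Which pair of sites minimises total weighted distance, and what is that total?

Evaluate every pair (each demand assigned to the nearer of the two):
  {α, β}: total = 1684
  {β, γ}: total = 2059
  {α, γ}: total = 2596
Best pair: {α, β} with total 1684.

{α, β}, total 1684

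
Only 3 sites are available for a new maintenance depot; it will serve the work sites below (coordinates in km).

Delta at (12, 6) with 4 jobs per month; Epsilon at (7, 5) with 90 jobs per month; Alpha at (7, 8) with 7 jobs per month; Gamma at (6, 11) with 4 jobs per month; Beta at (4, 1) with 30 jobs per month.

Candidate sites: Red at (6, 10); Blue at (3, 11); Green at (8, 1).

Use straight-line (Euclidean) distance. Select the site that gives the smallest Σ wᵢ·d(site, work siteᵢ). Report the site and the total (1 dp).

Total weighted distance at each candidate:
  Red (6, 10): total = 784.0
  Blue (3, 11): total = 1038.7
  Green (8, 1): total = 607.0
Minimum is at Green with total 607.0 km.

Green, total 607.0 km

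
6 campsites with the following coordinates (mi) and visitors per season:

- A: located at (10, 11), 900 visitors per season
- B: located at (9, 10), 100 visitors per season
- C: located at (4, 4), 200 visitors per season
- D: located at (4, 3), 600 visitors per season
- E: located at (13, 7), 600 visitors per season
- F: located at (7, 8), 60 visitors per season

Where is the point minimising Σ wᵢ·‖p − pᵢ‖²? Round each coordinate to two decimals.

The minimiser of Σwᵢ‖p−pᵢ‖² is the weighted centroid p* = (Σwᵢpᵢ)/(Σwᵢ).
Σwᵢ = 2460.
Σwᵢxᵢ = 900·10 + 100·9 + 200·4 + 600·4 + 600·13 + 60·7 = 21320.
Σwᵢyᵢ = 900·11 + 100·10 + 200·4 + 600·3 + 600·7 + 60·8 = 18180.
x* = 21320/2460 = 8.67, y* = 18180/2460 = 7.39.

(8.67, 7.39)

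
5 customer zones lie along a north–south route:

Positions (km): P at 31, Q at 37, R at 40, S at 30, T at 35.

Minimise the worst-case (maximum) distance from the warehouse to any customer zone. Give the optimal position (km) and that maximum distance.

location 35, max distance 5

The 1-center on a line is the midpoint of the two extreme points: leftmost at 30, rightmost at 40.
Optimal location = (30 + 40)/2 = 35; maximum distance = (40 − 30)/2 = 5.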